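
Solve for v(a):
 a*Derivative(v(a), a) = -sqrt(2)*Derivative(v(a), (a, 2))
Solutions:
 v(a) = C1 + C2*erf(2^(1/4)*a/2)


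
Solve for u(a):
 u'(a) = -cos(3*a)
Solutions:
 u(a) = C1 - sin(3*a)/3


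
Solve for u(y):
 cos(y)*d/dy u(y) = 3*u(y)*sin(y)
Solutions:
 u(y) = C1/cos(y)^3


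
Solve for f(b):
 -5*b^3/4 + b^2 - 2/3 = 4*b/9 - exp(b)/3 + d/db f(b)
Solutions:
 f(b) = C1 - 5*b^4/16 + b^3/3 - 2*b^2/9 - 2*b/3 + exp(b)/3


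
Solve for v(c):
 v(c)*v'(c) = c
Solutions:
 v(c) = -sqrt(C1 + c^2)
 v(c) = sqrt(C1 + c^2)


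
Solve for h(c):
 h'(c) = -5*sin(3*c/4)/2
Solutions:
 h(c) = C1 + 10*cos(3*c/4)/3


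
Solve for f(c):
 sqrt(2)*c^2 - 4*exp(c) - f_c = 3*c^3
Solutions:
 f(c) = C1 - 3*c^4/4 + sqrt(2)*c^3/3 - 4*exp(c)


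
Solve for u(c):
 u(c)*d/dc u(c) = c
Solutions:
 u(c) = -sqrt(C1 + c^2)
 u(c) = sqrt(C1 + c^2)


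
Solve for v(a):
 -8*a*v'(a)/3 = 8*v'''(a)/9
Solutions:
 v(a) = C1 + Integral(C2*airyai(-3^(1/3)*a) + C3*airybi(-3^(1/3)*a), a)


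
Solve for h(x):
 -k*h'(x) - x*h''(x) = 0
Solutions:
 h(x) = C1 + x^(1 - re(k))*(C2*sin(log(x)*Abs(im(k))) + C3*cos(log(x)*im(k)))


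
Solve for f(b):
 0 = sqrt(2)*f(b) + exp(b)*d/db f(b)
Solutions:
 f(b) = C1*exp(sqrt(2)*exp(-b))


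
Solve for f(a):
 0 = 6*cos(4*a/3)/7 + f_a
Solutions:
 f(a) = C1 - 9*sin(4*a/3)/14


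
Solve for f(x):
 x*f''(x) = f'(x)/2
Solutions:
 f(x) = C1 + C2*x^(3/2)


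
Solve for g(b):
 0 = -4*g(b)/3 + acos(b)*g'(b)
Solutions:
 g(b) = C1*exp(4*Integral(1/acos(b), b)/3)


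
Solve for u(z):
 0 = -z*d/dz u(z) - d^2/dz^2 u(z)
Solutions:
 u(z) = C1 + C2*erf(sqrt(2)*z/2)


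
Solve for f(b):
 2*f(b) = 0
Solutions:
 f(b) = 0


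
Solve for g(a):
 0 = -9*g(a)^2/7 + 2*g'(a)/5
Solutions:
 g(a) = -14/(C1 + 45*a)


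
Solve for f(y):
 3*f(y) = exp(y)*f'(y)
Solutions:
 f(y) = C1*exp(-3*exp(-y))


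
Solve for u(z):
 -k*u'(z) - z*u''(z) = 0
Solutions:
 u(z) = C1 + z^(1 - re(k))*(C2*sin(log(z)*Abs(im(k))) + C3*cos(log(z)*im(k)))


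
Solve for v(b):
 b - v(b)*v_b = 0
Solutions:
 v(b) = -sqrt(C1 + b^2)
 v(b) = sqrt(C1 + b^2)


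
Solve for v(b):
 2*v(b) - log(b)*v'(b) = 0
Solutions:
 v(b) = C1*exp(2*li(b))


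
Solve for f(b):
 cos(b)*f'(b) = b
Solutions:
 f(b) = C1 + Integral(b/cos(b), b)


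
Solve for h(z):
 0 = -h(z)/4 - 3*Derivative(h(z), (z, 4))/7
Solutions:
 h(z) = (C1*sin(3^(3/4)*7^(1/4)*z/6) + C2*cos(3^(3/4)*7^(1/4)*z/6))*exp(-3^(3/4)*7^(1/4)*z/6) + (C3*sin(3^(3/4)*7^(1/4)*z/6) + C4*cos(3^(3/4)*7^(1/4)*z/6))*exp(3^(3/4)*7^(1/4)*z/6)


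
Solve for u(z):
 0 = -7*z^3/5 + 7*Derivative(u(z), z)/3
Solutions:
 u(z) = C1 + 3*z^4/20


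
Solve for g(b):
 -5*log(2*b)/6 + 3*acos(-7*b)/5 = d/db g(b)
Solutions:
 g(b) = C1 - 5*b*log(b)/6 + 3*b*acos(-7*b)/5 - 5*b*log(2)/6 + 5*b/6 + 3*sqrt(1 - 49*b^2)/35


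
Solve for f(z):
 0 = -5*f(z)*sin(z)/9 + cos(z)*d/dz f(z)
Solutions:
 f(z) = C1/cos(z)^(5/9)


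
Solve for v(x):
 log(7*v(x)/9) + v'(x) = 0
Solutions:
 -Integral(1/(-log(_y) - log(7) + 2*log(3)), (_y, v(x))) = C1 - x


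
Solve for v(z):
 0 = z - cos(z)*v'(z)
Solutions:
 v(z) = C1 + Integral(z/cos(z), z)


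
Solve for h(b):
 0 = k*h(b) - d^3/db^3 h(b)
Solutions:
 h(b) = C1*exp(b*k^(1/3)) + C2*exp(b*k^(1/3)*(-1 + sqrt(3)*I)/2) + C3*exp(-b*k^(1/3)*(1 + sqrt(3)*I)/2)


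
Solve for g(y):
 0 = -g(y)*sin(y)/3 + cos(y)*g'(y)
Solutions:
 g(y) = C1/cos(y)^(1/3)


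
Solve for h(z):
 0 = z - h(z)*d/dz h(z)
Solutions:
 h(z) = -sqrt(C1 + z^2)
 h(z) = sqrt(C1 + z^2)


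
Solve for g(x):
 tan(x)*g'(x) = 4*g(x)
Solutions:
 g(x) = C1*sin(x)^4


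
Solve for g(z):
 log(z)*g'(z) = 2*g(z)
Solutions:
 g(z) = C1*exp(2*li(z))


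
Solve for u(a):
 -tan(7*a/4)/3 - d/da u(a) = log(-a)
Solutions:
 u(a) = C1 - a*log(-a) + a + 4*log(cos(7*a/4))/21


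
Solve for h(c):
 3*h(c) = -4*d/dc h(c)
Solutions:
 h(c) = C1*exp(-3*c/4)


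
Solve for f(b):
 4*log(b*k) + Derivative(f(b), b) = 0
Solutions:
 f(b) = C1 - 4*b*log(b*k) + 4*b


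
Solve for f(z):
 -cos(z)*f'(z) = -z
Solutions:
 f(z) = C1 + Integral(z/cos(z), z)


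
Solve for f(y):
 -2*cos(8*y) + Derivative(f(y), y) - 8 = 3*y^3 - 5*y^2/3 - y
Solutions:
 f(y) = C1 + 3*y^4/4 - 5*y^3/9 - y^2/2 + 8*y + sin(8*y)/4


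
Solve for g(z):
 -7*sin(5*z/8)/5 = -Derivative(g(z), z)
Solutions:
 g(z) = C1 - 56*cos(5*z/8)/25


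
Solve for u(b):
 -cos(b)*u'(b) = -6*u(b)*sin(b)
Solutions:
 u(b) = C1/cos(b)^6


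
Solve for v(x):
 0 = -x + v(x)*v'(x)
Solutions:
 v(x) = -sqrt(C1 + x^2)
 v(x) = sqrt(C1 + x^2)


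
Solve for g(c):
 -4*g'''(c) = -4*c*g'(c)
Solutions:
 g(c) = C1 + Integral(C2*airyai(c) + C3*airybi(c), c)


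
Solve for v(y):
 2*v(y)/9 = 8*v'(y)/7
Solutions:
 v(y) = C1*exp(7*y/36)


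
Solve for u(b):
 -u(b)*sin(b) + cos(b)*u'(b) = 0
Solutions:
 u(b) = C1/cos(b)


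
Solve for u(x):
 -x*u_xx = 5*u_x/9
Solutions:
 u(x) = C1 + C2*x^(4/9)


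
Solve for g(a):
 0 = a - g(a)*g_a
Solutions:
 g(a) = -sqrt(C1 + a^2)
 g(a) = sqrt(C1 + a^2)


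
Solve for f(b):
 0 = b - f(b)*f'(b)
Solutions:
 f(b) = -sqrt(C1 + b^2)
 f(b) = sqrt(C1 + b^2)


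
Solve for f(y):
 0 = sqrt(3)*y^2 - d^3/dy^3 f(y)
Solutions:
 f(y) = C1 + C2*y + C3*y^2 + sqrt(3)*y^5/60


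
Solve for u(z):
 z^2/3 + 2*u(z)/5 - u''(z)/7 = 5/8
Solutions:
 u(z) = C1*exp(-sqrt(70)*z/5) + C2*exp(sqrt(70)*z/5) - 5*z^2/6 + 325/336


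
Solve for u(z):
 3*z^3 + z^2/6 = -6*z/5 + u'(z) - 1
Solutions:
 u(z) = C1 + 3*z^4/4 + z^3/18 + 3*z^2/5 + z


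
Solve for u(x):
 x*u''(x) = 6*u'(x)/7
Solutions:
 u(x) = C1 + C2*x^(13/7)


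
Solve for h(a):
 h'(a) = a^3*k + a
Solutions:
 h(a) = C1 + a^4*k/4 + a^2/2


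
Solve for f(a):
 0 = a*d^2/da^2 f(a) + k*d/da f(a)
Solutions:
 f(a) = C1 + a^(1 - re(k))*(C2*sin(log(a)*Abs(im(k))) + C3*cos(log(a)*im(k)))


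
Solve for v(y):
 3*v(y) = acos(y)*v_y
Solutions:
 v(y) = C1*exp(3*Integral(1/acos(y), y))


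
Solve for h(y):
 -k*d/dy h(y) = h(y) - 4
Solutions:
 h(y) = C1*exp(-y/k) + 4


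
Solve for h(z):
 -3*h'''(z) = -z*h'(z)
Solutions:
 h(z) = C1 + Integral(C2*airyai(3^(2/3)*z/3) + C3*airybi(3^(2/3)*z/3), z)


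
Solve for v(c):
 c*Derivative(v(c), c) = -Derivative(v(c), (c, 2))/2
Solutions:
 v(c) = C1 + C2*erf(c)


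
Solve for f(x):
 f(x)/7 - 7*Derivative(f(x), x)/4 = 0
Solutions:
 f(x) = C1*exp(4*x/49)


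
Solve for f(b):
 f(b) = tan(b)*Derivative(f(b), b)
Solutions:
 f(b) = C1*sin(b)


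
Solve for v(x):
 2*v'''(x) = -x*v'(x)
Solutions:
 v(x) = C1 + Integral(C2*airyai(-2^(2/3)*x/2) + C3*airybi(-2^(2/3)*x/2), x)


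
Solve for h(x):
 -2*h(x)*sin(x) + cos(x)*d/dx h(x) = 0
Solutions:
 h(x) = C1/cos(x)^2


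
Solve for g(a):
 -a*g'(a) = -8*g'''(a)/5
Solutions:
 g(a) = C1 + Integral(C2*airyai(5^(1/3)*a/2) + C3*airybi(5^(1/3)*a/2), a)


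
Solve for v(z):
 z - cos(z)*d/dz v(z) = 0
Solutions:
 v(z) = C1 + Integral(z/cos(z), z)


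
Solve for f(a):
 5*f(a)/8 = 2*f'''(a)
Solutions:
 f(a) = C3*exp(2^(2/3)*5^(1/3)*a/4) + (C1*sin(2^(2/3)*sqrt(3)*5^(1/3)*a/8) + C2*cos(2^(2/3)*sqrt(3)*5^(1/3)*a/8))*exp(-2^(2/3)*5^(1/3)*a/8)


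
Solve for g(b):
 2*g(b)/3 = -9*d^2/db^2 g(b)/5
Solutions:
 g(b) = C1*sin(sqrt(30)*b/9) + C2*cos(sqrt(30)*b/9)


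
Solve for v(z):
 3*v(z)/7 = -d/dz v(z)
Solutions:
 v(z) = C1*exp(-3*z/7)


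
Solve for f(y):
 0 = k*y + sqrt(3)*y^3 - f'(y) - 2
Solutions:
 f(y) = C1 + k*y^2/2 + sqrt(3)*y^4/4 - 2*y


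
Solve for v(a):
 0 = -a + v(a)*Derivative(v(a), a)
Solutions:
 v(a) = -sqrt(C1 + a^2)
 v(a) = sqrt(C1 + a^2)


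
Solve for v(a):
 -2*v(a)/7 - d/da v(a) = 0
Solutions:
 v(a) = C1*exp(-2*a/7)


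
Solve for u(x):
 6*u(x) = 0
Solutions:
 u(x) = 0


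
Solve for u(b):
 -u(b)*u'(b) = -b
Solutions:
 u(b) = -sqrt(C1 + b^2)
 u(b) = sqrt(C1 + b^2)


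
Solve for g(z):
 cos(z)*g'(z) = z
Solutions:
 g(z) = C1 + Integral(z/cos(z), z)


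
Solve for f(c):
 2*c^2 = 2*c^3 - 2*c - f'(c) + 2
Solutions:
 f(c) = C1 + c^4/2 - 2*c^3/3 - c^2 + 2*c


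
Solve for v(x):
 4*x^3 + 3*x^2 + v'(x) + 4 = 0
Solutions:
 v(x) = C1 - x^4 - x^3 - 4*x


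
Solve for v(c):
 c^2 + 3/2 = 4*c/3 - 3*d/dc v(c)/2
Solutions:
 v(c) = C1 - 2*c^3/9 + 4*c^2/9 - c


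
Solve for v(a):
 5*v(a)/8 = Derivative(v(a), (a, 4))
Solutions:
 v(a) = C1*exp(-10^(1/4)*a/2) + C2*exp(10^(1/4)*a/2) + C3*sin(10^(1/4)*a/2) + C4*cos(10^(1/4)*a/2)


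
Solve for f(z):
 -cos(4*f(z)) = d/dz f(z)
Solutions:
 f(z) = -asin((C1 + exp(8*z))/(C1 - exp(8*z)))/4 + pi/4
 f(z) = asin((C1 + exp(8*z))/(C1 - exp(8*z)))/4


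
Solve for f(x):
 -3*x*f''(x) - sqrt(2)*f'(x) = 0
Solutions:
 f(x) = C1 + C2*x^(1 - sqrt(2)/3)


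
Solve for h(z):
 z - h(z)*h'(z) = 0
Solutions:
 h(z) = -sqrt(C1 + z^2)
 h(z) = sqrt(C1 + z^2)


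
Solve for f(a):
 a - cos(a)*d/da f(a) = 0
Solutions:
 f(a) = C1 + Integral(a/cos(a), a)


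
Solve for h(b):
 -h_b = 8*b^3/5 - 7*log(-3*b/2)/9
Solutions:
 h(b) = C1 - 2*b^4/5 + 7*b*log(-b)/9 + 7*b*(-1 - log(2) + log(3))/9


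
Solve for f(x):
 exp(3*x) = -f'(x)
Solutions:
 f(x) = C1 - exp(3*x)/3


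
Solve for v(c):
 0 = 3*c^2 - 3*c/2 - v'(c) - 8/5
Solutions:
 v(c) = C1 + c^3 - 3*c^2/4 - 8*c/5


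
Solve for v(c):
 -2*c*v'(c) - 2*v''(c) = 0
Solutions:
 v(c) = C1 + C2*erf(sqrt(2)*c/2)


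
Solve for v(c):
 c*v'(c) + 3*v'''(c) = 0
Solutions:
 v(c) = C1 + Integral(C2*airyai(-3^(2/3)*c/3) + C3*airybi(-3^(2/3)*c/3), c)


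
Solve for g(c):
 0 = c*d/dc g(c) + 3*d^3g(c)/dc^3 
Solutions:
 g(c) = C1 + Integral(C2*airyai(-3^(2/3)*c/3) + C3*airybi(-3^(2/3)*c/3), c)


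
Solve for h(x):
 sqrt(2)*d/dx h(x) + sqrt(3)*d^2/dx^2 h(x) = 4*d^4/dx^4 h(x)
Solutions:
 h(x) = C1 + C2*exp(-x*(3^(5/6)/(sqrt(18 - sqrt(3)) + 3*sqrt(2))^(1/3) + 3^(2/3)*(sqrt(18 - sqrt(3)) + 3*sqrt(2))^(1/3))/12)*sin(x*(-3^(1/6)*(sqrt(18 - sqrt(3)) + 3*sqrt(2))^(1/3) + 3^(1/3)/(sqrt(18 - sqrt(3)) + 3*sqrt(2))^(1/3))/4) + C3*exp(-x*(3^(5/6)/(sqrt(18 - sqrt(3)) + 3*sqrt(2))^(1/3) + 3^(2/3)*(sqrt(18 - sqrt(3)) + 3*sqrt(2))^(1/3))/12)*cos(x*(-3^(1/6)*(sqrt(18 - sqrt(3)) + 3*sqrt(2))^(1/3) + 3^(1/3)/(sqrt(18 - sqrt(3)) + 3*sqrt(2))^(1/3))/4) + C4*exp(x*(3^(5/6)/(sqrt(18 - sqrt(3)) + 3*sqrt(2))^(1/3) + 3^(2/3)*(sqrt(18 - sqrt(3)) + 3*sqrt(2))^(1/3))/6)


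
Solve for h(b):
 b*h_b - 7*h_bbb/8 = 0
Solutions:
 h(b) = C1 + Integral(C2*airyai(2*7^(2/3)*b/7) + C3*airybi(2*7^(2/3)*b/7), b)


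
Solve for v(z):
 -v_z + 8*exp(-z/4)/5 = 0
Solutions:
 v(z) = C1 - 32*exp(-z/4)/5


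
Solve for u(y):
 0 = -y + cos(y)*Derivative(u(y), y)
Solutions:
 u(y) = C1 + Integral(y/cos(y), y)


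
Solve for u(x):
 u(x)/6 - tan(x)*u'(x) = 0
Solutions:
 u(x) = C1*sin(x)^(1/6)


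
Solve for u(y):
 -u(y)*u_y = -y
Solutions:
 u(y) = -sqrt(C1 + y^2)
 u(y) = sqrt(C1 + y^2)


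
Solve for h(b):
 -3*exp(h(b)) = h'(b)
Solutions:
 h(b) = log(1/(C1 + 3*b))


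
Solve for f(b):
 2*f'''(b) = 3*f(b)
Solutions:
 f(b) = C3*exp(2^(2/3)*3^(1/3)*b/2) + (C1*sin(2^(2/3)*3^(5/6)*b/4) + C2*cos(2^(2/3)*3^(5/6)*b/4))*exp(-2^(2/3)*3^(1/3)*b/4)


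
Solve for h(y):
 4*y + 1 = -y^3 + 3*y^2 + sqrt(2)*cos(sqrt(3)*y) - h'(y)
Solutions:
 h(y) = C1 - y^4/4 + y^3 - 2*y^2 - y + sqrt(6)*sin(sqrt(3)*y)/3


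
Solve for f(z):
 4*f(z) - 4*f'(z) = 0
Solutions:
 f(z) = C1*exp(z)


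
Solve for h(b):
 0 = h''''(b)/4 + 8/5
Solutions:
 h(b) = C1 + C2*b + C3*b^2 + C4*b^3 - 4*b^4/15


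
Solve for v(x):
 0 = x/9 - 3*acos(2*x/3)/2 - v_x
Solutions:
 v(x) = C1 + x^2/18 - 3*x*acos(2*x/3)/2 + 3*sqrt(9 - 4*x^2)/4


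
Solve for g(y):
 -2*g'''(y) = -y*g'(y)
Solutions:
 g(y) = C1 + Integral(C2*airyai(2^(2/3)*y/2) + C3*airybi(2^(2/3)*y/2), y)


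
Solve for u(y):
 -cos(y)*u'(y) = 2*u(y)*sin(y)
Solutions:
 u(y) = C1*cos(y)^2


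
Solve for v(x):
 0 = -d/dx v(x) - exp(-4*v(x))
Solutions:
 v(x) = log(-I*(C1 - 4*x)^(1/4))
 v(x) = log(I*(C1 - 4*x)^(1/4))
 v(x) = log(-(C1 - 4*x)^(1/4))
 v(x) = log(C1 - 4*x)/4


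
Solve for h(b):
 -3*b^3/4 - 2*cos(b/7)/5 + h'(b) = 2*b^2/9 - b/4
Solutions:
 h(b) = C1 + 3*b^4/16 + 2*b^3/27 - b^2/8 + 14*sin(b/7)/5


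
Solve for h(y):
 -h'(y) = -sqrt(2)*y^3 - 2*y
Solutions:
 h(y) = C1 + sqrt(2)*y^4/4 + y^2


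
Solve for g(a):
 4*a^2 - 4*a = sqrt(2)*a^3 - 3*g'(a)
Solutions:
 g(a) = C1 + sqrt(2)*a^4/12 - 4*a^3/9 + 2*a^2/3


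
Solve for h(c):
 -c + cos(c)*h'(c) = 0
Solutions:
 h(c) = C1 + Integral(c/cos(c), c)


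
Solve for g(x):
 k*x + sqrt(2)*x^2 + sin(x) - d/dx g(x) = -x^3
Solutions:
 g(x) = C1 + k*x^2/2 + x^4/4 + sqrt(2)*x^3/3 - cos(x)


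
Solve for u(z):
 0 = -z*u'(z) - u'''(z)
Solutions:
 u(z) = C1 + Integral(C2*airyai(-z) + C3*airybi(-z), z)


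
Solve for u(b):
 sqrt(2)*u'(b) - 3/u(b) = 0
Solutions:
 u(b) = -sqrt(C1 + 3*sqrt(2)*b)
 u(b) = sqrt(C1 + 3*sqrt(2)*b)


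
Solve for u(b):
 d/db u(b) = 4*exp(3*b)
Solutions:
 u(b) = C1 + 4*exp(3*b)/3


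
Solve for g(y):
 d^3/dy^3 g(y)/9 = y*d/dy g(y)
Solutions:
 g(y) = C1 + Integral(C2*airyai(3^(2/3)*y) + C3*airybi(3^(2/3)*y), y)


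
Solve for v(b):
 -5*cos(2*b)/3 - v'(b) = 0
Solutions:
 v(b) = C1 - 5*sin(2*b)/6


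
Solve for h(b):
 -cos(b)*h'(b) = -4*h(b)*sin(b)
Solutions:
 h(b) = C1/cos(b)^4


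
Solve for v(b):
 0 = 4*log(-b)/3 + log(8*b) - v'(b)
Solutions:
 v(b) = C1 + 7*b*log(b)/3 + b*(-7/3 + 3*log(2) + 4*I*pi/3)


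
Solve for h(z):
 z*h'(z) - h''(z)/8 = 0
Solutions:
 h(z) = C1 + C2*erfi(2*z)


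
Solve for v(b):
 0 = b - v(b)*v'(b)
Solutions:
 v(b) = -sqrt(C1 + b^2)
 v(b) = sqrt(C1 + b^2)


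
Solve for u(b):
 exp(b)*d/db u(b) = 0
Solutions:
 u(b) = C1


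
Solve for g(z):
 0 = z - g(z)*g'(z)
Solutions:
 g(z) = -sqrt(C1 + z^2)
 g(z) = sqrt(C1 + z^2)


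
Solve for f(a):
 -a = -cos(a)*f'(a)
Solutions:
 f(a) = C1 + Integral(a/cos(a), a)


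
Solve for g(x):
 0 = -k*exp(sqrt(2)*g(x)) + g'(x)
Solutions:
 g(x) = sqrt(2)*(2*log(-1/(C1 + k*x)) - log(2))/4


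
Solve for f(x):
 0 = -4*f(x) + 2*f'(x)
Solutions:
 f(x) = C1*exp(2*x)


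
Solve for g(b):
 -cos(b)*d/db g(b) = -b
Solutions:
 g(b) = C1 + Integral(b/cos(b), b)


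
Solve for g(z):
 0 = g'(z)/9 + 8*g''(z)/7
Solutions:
 g(z) = C1 + C2*exp(-7*z/72)


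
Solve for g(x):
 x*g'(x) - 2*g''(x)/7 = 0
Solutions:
 g(x) = C1 + C2*erfi(sqrt(7)*x/2)


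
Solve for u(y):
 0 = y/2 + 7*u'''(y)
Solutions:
 u(y) = C1 + C2*y + C3*y^2 - y^4/336


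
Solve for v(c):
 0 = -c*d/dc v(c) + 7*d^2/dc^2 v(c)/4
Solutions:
 v(c) = C1 + C2*erfi(sqrt(14)*c/7)


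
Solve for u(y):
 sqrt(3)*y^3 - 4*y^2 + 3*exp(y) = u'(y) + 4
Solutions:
 u(y) = C1 + sqrt(3)*y^4/4 - 4*y^3/3 - 4*y + 3*exp(y)


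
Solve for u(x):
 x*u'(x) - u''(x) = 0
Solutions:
 u(x) = C1 + C2*erfi(sqrt(2)*x/2)


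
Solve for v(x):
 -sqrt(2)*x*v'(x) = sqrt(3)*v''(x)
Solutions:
 v(x) = C1 + C2*erf(6^(3/4)*x/6)


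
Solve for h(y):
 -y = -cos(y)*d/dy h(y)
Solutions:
 h(y) = C1 + Integral(y/cos(y), y)


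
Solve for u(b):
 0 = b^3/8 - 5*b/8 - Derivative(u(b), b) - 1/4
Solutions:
 u(b) = C1 + b^4/32 - 5*b^2/16 - b/4


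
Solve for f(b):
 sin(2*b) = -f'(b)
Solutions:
 f(b) = C1 + cos(2*b)/2


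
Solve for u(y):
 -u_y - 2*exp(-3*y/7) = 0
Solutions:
 u(y) = C1 + 14*exp(-3*y/7)/3


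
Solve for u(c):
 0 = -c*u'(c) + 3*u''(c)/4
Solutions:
 u(c) = C1 + C2*erfi(sqrt(6)*c/3)


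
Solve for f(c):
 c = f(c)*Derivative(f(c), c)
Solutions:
 f(c) = -sqrt(C1 + c^2)
 f(c) = sqrt(C1 + c^2)


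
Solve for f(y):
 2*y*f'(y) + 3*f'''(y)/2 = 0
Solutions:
 f(y) = C1 + Integral(C2*airyai(-6^(2/3)*y/3) + C3*airybi(-6^(2/3)*y/3), y)


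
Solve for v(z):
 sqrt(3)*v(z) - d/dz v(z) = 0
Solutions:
 v(z) = C1*exp(sqrt(3)*z)


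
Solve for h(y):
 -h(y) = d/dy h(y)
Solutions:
 h(y) = C1*exp(-y)


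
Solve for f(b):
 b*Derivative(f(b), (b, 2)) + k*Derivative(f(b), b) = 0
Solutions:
 f(b) = C1 + b^(1 - re(k))*(C2*sin(log(b)*Abs(im(k))) + C3*cos(log(b)*im(k)))


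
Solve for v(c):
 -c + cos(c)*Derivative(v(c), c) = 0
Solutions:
 v(c) = C1 + Integral(c/cos(c), c)


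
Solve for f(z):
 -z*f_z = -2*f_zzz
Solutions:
 f(z) = C1 + Integral(C2*airyai(2^(2/3)*z/2) + C3*airybi(2^(2/3)*z/2), z)


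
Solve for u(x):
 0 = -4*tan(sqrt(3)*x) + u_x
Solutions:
 u(x) = C1 - 4*sqrt(3)*log(cos(sqrt(3)*x))/3


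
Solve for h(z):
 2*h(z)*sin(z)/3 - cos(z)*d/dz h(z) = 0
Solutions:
 h(z) = C1/cos(z)^(2/3)


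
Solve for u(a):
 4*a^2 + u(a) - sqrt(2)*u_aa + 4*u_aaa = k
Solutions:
 u(a) = C1*exp(a*(2^(2/3)/(-sqrt(2) + sqrt(-2 + (108 - sqrt(2))^2) + 108)^(1/3) + 2*sqrt(2) + 2^(1/3)*(-sqrt(2) + sqrt(-2 + (108 - sqrt(2))^2) + 108)^(1/3))/24)*sin(2^(1/3)*sqrt(3)*a*(-(-sqrt(2) + sqrt(-2 + (108 - sqrt(2))^2) + 108)^(1/3) + 2^(1/3)/(-sqrt(2) + sqrt(-2 + (108 - sqrt(2))^2) + 108)^(1/3))/24) + C2*exp(a*(2^(2/3)/(-sqrt(2) + sqrt(-2 + (108 - sqrt(2))^2) + 108)^(1/3) + 2*sqrt(2) + 2^(1/3)*(-sqrt(2) + sqrt(-2 + (108 - sqrt(2))^2) + 108)^(1/3))/24)*cos(2^(1/3)*sqrt(3)*a*(-(-sqrt(2) + sqrt(-2 + (108 - sqrt(2))^2) + 108)^(1/3) + 2^(1/3)/(-sqrt(2) + sqrt(-2 + (108 - sqrt(2))^2) + 108)^(1/3))/24) + C3*exp(a*(-2^(1/3)*(-sqrt(2) + sqrt(-2 + (108 - sqrt(2))^2) + 108)^(1/3) - 2^(2/3)/(-sqrt(2) + sqrt(-2 + (108 - sqrt(2))^2) + 108)^(1/3) + sqrt(2))/12) - 4*a^2 + k - 8*sqrt(2)


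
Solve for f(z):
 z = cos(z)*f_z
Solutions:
 f(z) = C1 + Integral(z/cos(z), z)


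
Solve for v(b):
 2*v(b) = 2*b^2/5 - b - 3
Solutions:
 v(b) = b^2/5 - b/2 - 3/2


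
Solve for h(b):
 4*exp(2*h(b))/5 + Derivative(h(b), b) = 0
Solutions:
 h(b) = log(-sqrt(1/(C1 + 4*b))) - log(2) + log(10)/2
 h(b) = log(1/(C1 + 4*b))/2 - log(2) + log(10)/2


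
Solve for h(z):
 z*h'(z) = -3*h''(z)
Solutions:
 h(z) = C1 + C2*erf(sqrt(6)*z/6)


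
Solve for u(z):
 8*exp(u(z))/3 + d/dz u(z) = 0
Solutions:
 u(z) = log(1/(C1 + 8*z)) + log(3)


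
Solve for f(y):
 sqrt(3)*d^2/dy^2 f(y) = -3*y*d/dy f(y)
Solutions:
 f(y) = C1 + C2*erf(sqrt(2)*3^(1/4)*y/2)


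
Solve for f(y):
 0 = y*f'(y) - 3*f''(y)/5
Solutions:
 f(y) = C1 + C2*erfi(sqrt(30)*y/6)


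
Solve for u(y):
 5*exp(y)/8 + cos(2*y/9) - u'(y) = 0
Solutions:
 u(y) = C1 + 5*exp(y)/8 + 9*sin(2*y/9)/2


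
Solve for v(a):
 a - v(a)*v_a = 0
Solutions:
 v(a) = -sqrt(C1 + a^2)
 v(a) = sqrt(C1 + a^2)


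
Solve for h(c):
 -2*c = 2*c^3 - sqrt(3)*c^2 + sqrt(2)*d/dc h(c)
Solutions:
 h(c) = C1 - sqrt(2)*c^4/4 + sqrt(6)*c^3/6 - sqrt(2)*c^2/2


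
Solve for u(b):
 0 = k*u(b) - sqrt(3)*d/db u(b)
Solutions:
 u(b) = C1*exp(sqrt(3)*b*k/3)


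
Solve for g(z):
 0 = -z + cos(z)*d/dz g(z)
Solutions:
 g(z) = C1 + Integral(z/cos(z), z)


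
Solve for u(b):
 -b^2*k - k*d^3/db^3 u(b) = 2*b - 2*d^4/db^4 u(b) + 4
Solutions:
 u(b) = C1 + C2*b + C3*b^2 + C4*exp(b*k/2) - b^5/60 - b^4/(4*k) + b^3*(-2/3 - 2/k)/k


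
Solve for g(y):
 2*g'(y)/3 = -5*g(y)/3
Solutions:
 g(y) = C1*exp(-5*y/2)


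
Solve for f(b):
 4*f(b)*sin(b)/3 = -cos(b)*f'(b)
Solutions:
 f(b) = C1*cos(b)^(4/3)


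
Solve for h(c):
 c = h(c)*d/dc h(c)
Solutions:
 h(c) = -sqrt(C1 + c^2)
 h(c) = sqrt(C1 + c^2)


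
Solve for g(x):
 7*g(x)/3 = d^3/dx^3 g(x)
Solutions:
 g(x) = C3*exp(3^(2/3)*7^(1/3)*x/3) + (C1*sin(3^(1/6)*7^(1/3)*x/2) + C2*cos(3^(1/6)*7^(1/3)*x/2))*exp(-3^(2/3)*7^(1/3)*x/6)


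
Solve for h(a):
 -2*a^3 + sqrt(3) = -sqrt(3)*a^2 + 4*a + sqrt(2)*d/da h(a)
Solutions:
 h(a) = C1 - sqrt(2)*a^4/4 + sqrt(6)*a^3/6 - sqrt(2)*a^2 + sqrt(6)*a/2


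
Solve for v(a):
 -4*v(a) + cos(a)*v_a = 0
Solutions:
 v(a) = C1*(sin(a)^2 + 2*sin(a) + 1)/(sin(a)^2 - 2*sin(a) + 1)


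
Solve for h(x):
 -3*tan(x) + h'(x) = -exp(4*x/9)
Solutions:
 h(x) = C1 - 9*exp(4*x/9)/4 - 3*log(cos(x))


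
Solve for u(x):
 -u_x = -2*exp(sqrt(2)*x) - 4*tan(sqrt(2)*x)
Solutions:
 u(x) = C1 + sqrt(2)*exp(sqrt(2)*x) - 2*sqrt(2)*log(cos(sqrt(2)*x))


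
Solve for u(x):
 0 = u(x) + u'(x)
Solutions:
 u(x) = C1*exp(-x)


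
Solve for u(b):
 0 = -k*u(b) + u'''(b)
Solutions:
 u(b) = C1*exp(b*k^(1/3)) + C2*exp(b*k^(1/3)*(-1 + sqrt(3)*I)/2) + C3*exp(-b*k^(1/3)*(1 + sqrt(3)*I)/2)


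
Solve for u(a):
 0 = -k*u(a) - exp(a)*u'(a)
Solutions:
 u(a) = C1*exp(k*exp(-a))


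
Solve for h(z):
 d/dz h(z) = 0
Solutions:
 h(z) = C1


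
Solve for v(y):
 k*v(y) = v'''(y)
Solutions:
 v(y) = C1*exp(k^(1/3)*y) + C2*exp(k^(1/3)*y*(-1 + sqrt(3)*I)/2) + C3*exp(-k^(1/3)*y*(1 + sqrt(3)*I)/2)


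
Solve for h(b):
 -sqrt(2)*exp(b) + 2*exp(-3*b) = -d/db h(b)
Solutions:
 h(b) = C1 + sqrt(2)*exp(b) + 2*exp(-3*b)/3


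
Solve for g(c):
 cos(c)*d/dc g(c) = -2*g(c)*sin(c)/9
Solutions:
 g(c) = C1*cos(c)^(2/9)


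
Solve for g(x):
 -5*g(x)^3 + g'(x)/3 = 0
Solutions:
 g(x) = -sqrt(2)*sqrt(-1/(C1 + 15*x))/2
 g(x) = sqrt(2)*sqrt(-1/(C1 + 15*x))/2


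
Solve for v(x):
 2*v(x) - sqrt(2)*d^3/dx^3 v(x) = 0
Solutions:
 v(x) = C3*exp(2^(1/6)*x) + (C1*sin(2^(1/6)*sqrt(3)*x/2) + C2*cos(2^(1/6)*sqrt(3)*x/2))*exp(-2^(1/6)*x/2)


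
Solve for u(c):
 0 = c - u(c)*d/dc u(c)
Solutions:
 u(c) = -sqrt(C1 + c^2)
 u(c) = sqrt(C1 + c^2)


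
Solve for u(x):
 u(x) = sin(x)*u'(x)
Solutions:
 u(x) = C1*sqrt(cos(x) - 1)/sqrt(cos(x) + 1)


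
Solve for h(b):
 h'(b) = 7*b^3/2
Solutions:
 h(b) = C1 + 7*b^4/8


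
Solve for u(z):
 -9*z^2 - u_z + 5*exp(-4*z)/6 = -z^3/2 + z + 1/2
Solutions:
 u(z) = C1 + z^4/8 - 3*z^3 - z^2/2 - z/2 - 5*exp(-4*z)/24


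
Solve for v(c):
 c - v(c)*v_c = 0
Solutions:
 v(c) = -sqrt(C1 + c^2)
 v(c) = sqrt(C1 + c^2)


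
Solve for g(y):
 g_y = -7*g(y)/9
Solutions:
 g(y) = C1*exp(-7*y/9)


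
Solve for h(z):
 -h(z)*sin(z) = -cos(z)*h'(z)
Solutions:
 h(z) = C1/cos(z)


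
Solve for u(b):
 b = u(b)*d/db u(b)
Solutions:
 u(b) = -sqrt(C1 + b^2)
 u(b) = sqrt(C1 + b^2)


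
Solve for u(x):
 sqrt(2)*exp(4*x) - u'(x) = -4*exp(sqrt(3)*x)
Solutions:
 u(x) = C1 + sqrt(2)*exp(4*x)/4 + 4*sqrt(3)*exp(sqrt(3)*x)/3


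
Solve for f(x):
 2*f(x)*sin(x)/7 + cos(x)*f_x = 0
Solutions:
 f(x) = C1*cos(x)^(2/7)


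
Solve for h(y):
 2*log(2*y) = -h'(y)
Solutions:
 h(y) = C1 - 2*y*log(y) - y*log(4) + 2*y


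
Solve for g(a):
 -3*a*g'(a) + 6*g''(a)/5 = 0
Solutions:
 g(a) = C1 + C2*erfi(sqrt(5)*a/2)


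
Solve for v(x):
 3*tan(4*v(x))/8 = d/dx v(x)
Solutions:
 v(x) = -asin(C1*exp(3*x/2))/4 + pi/4
 v(x) = asin(C1*exp(3*x/2))/4


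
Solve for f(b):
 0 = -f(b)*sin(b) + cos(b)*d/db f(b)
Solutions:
 f(b) = C1/cos(b)


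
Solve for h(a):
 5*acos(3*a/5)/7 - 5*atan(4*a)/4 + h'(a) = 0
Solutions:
 h(a) = C1 - 5*a*acos(3*a/5)/7 + 5*a*atan(4*a)/4 + 5*sqrt(25 - 9*a^2)/21 - 5*log(16*a^2 + 1)/32


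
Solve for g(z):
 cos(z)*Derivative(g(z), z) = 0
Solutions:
 g(z) = C1


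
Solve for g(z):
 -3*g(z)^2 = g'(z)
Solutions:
 g(z) = 1/(C1 + 3*z)


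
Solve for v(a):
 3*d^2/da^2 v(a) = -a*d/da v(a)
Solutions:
 v(a) = C1 + C2*erf(sqrt(6)*a/6)


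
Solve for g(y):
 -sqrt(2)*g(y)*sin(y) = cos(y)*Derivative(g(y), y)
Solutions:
 g(y) = C1*cos(y)^(sqrt(2))


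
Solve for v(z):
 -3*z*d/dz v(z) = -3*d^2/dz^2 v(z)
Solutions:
 v(z) = C1 + C2*erfi(sqrt(2)*z/2)


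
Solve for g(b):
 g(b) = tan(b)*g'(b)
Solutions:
 g(b) = C1*sin(b)


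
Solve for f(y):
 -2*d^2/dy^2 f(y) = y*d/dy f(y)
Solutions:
 f(y) = C1 + C2*erf(y/2)


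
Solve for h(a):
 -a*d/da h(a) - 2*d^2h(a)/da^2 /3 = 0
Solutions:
 h(a) = C1 + C2*erf(sqrt(3)*a/2)


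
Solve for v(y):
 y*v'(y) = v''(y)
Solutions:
 v(y) = C1 + C2*erfi(sqrt(2)*y/2)


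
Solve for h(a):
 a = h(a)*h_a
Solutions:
 h(a) = -sqrt(C1 + a^2)
 h(a) = sqrt(C1 + a^2)


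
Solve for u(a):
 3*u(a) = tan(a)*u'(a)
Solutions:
 u(a) = C1*sin(a)^3


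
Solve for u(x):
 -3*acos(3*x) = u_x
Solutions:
 u(x) = C1 - 3*x*acos(3*x) + sqrt(1 - 9*x^2)


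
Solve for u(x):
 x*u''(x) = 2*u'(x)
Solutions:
 u(x) = C1 + C2*x^3


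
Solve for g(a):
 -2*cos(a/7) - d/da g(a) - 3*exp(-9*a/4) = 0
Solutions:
 g(a) = C1 - 14*sin(a/7) + 4*exp(-9*a/4)/3


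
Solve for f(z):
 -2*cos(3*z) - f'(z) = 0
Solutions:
 f(z) = C1 - 2*sin(3*z)/3


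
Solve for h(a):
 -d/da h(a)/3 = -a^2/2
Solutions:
 h(a) = C1 + a^3/2


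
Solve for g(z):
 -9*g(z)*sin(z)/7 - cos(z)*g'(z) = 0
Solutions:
 g(z) = C1*cos(z)^(9/7)


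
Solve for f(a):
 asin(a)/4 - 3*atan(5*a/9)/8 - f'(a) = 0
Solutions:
 f(a) = C1 + a*asin(a)/4 - 3*a*atan(5*a/9)/8 + sqrt(1 - a^2)/4 + 27*log(25*a^2 + 81)/80


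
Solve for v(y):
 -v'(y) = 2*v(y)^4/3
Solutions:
 v(y) = (-1 - sqrt(3)*I)*(1/(C1 + 2*y))^(1/3)/2
 v(y) = (-1 + sqrt(3)*I)*(1/(C1 + 2*y))^(1/3)/2
 v(y) = (1/(C1 + 2*y))^(1/3)


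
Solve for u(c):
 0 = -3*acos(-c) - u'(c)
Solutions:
 u(c) = C1 - 3*c*acos(-c) - 3*sqrt(1 - c^2)


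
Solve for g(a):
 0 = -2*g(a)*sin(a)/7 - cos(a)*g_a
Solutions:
 g(a) = C1*cos(a)^(2/7)


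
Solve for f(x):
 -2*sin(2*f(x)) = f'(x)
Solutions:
 f(x) = pi - acos((-C1 - exp(8*x))/(C1 - exp(8*x)))/2
 f(x) = acos((-C1 - exp(8*x))/(C1 - exp(8*x)))/2


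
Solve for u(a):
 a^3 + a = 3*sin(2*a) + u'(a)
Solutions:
 u(a) = C1 + a^4/4 + a^2/2 + 3*cos(2*a)/2


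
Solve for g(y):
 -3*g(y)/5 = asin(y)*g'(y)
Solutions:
 g(y) = C1*exp(-3*Integral(1/asin(y), y)/5)


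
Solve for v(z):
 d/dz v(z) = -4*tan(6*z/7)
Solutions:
 v(z) = C1 + 14*log(cos(6*z/7))/3


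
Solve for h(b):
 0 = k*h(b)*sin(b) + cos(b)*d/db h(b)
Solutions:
 h(b) = C1*exp(k*log(cos(b)))


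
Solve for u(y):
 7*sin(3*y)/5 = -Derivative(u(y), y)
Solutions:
 u(y) = C1 + 7*cos(3*y)/15


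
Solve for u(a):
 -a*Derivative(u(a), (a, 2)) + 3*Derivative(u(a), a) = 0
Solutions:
 u(a) = C1 + C2*a^4


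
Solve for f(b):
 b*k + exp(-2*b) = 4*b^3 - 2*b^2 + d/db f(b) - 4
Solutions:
 f(b) = C1 - b^4 + 2*b^3/3 + b^2*k/2 + 4*b - exp(-2*b)/2


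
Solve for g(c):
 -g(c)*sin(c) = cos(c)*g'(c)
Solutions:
 g(c) = C1*cos(c)


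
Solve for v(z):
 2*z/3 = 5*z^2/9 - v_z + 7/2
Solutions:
 v(z) = C1 + 5*z^3/27 - z^2/3 + 7*z/2


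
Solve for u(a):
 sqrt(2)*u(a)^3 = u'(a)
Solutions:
 u(a) = -sqrt(2)*sqrt(-1/(C1 + sqrt(2)*a))/2
 u(a) = sqrt(2)*sqrt(-1/(C1 + sqrt(2)*a))/2


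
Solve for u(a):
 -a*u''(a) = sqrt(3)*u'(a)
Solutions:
 u(a) = C1 + C2*a^(1 - sqrt(3))


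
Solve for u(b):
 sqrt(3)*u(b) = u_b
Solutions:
 u(b) = C1*exp(sqrt(3)*b)


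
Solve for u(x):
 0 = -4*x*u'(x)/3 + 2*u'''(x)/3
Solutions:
 u(x) = C1 + Integral(C2*airyai(2^(1/3)*x) + C3*airybi(2^(1/3)*x), x)


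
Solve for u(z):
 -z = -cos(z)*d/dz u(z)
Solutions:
 u(z) = C1 + Integral(z/cos(z), z)


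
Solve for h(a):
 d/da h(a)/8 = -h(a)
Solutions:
 h(a) = C1*exp(-8*a)


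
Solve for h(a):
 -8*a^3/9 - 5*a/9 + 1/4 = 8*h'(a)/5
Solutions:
 h(a) = C1 - 5*a^4/36 - 25*a^2/144 + 5*a/32


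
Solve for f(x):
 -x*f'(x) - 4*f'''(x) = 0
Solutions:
 f(x) = C1 + Integral(C2*airyai(-2^(1/3)*x/2) + C3*airybi(-2^(1/3)*x/2), x)


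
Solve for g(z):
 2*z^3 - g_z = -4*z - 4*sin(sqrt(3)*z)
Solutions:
 g(z) = C1 + z^4/2 + 2*z^2 - 4*sqrt(3)*cos(sqrt(3)*z)/3


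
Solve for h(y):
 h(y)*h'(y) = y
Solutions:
 h(y) = -sqrt(C1 + y^2)
 h(y) = sqrt(C1 + y^2)


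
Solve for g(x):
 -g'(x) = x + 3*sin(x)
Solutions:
 g(x) = C1 - x^2/2 + 3*cos(x)


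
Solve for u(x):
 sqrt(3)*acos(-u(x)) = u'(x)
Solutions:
 Integral(1/acos(-_y), (_y, u(x))) = C1 + sqrt(3)*x


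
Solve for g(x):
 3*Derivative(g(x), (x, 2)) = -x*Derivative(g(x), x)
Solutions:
 g(x) = C1 + C2*erf(sqrt(6)*x/6)


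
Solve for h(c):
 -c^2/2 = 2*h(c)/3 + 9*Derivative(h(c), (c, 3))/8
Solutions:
 h(c) = C3*exp(-2*2^(1/3)*c/3) - 3*c^2/4 + (C1*sin(2^(1/3)*sqrt(3)*c/3) + C2*cos(2^(1/3)*sqrt(3)*c/3))*exp(2^(1/3)*c/3)


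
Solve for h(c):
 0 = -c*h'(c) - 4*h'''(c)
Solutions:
 h(c) = C1 + Integral(C2*airyai(-2^(1/3)*c/2) + C3*airybi(-2^(1/3)*c/2), c)


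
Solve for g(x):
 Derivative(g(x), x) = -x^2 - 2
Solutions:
 g(x) = C1 - x^3/3 - 2*x


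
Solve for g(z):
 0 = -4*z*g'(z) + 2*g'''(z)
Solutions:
 g(z) = C1 + Integral(C2*airyai(2^(1/3)*z) + C3*airybi(2^(1/3)*z), z)


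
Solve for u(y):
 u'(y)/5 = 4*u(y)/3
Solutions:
 u(y) = C1*exp(20*y/3)


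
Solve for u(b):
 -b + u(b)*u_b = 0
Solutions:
 u(b) = -sqrt(C1 + b^2)
 u(b) = sqrt(C1 + b^2)


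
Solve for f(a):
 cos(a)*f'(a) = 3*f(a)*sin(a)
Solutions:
 f(a) = C1/cos(a)^3


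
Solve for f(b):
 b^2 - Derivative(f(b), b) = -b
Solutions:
 f(b) = C1 + b^3/3 + b^2/2


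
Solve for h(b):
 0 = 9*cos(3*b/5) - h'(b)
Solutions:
 h(b) = C1 + 15*sin(3*b/5)


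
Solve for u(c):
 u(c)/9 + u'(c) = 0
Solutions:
 u(c) = C1*exp(-c/9)


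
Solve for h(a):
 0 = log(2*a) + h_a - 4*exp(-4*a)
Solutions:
 h(a) = C1 - a*log(a) + a*(1 - log(2)) - exp(-4*a)


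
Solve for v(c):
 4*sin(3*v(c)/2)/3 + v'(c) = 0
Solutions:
 v(c) = -2*acos((-C1 - exp(4*c))/(C1 - exp(4*c)))/3 + 4*pi/3
 v(c) = 2*acos((-C1 - exp(4*c))/(C1 - exp(4*c)))/3


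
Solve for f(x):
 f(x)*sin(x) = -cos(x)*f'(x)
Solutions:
 f(x) = C1*cos(x)


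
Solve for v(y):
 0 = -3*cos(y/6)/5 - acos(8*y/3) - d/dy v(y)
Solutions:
 v(y) = C1 - y*acos(8*y/3) + sqrt(9 - 64*y^2)/8 - 18*sin(y/6)/5


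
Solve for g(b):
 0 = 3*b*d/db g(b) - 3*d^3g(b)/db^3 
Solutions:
 g(b) = C1 + Integral(C2*airyai(b) + C3*airybi(b), b)


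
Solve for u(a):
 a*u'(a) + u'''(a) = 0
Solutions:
 u(a) = C1 + Integral(C2*airyai(-a) + C3*airybi(-a), a)


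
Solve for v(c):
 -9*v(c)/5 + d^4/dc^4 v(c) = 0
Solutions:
 v(c) = C1*exp(-sqrt(3)*5^(3/4)*c/5) + C2*exp(sqrt(3)*5^(3/4)*c/5) + C3*sin(sqrt(3)*5^(3/4)*c/5) + C4*cos(sqrt(3)*5^(3/4)*c/5)


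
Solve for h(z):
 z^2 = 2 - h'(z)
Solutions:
 h(z) = C1 - z^3/3 + 2*z


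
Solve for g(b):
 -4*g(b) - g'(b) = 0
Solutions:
 g(b) = C1*exp(-4*b)


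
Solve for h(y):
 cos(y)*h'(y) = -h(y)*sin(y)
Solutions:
 h(y) = C1*cos(y)


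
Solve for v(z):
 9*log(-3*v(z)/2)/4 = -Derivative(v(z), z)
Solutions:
 4*Integral(1/(log(-_y) - log(2) + log(3)), (_y, v(z)))/9 = C1 - z


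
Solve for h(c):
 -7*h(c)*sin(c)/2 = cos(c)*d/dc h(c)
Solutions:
 h(c) = C1*cos(c)^(7/2)


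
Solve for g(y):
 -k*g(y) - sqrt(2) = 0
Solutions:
 g(y) = -sqrt(2)/k


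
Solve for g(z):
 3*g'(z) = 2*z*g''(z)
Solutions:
 g(z) = C1 + C2*z^(5/2)


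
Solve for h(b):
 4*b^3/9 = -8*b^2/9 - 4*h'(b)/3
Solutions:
 h(b) = C1 - b^4/12 - 2*b^3/9


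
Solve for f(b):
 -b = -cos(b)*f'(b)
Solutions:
 f(b) = C1 + Integral(b/cos(b), b)


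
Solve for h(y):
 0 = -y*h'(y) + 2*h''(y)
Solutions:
 h(y) = C1 + C2*erfi(y/2)


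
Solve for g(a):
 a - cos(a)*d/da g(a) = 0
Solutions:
 g(a) = C1 + Integral(a/cos(a), a)


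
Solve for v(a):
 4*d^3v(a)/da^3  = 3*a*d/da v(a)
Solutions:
 v(a) = C1 + Integral(C2*airyai(6^(1/3)*a/2) + C3*airybi(6^(1/3)*a/2), a)


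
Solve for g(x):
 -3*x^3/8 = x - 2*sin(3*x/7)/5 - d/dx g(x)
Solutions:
 g(x) = C1 + 3*x^4/32 + x^2/2 + 14*cos(3*x/7)/15


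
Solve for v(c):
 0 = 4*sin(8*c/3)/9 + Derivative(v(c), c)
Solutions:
 v(c) = C1 + cos(8*c/3)/6


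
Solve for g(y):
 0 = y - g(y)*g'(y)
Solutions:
 g(y) = -sqrt(C1 + y^2)
 g(y) = sqrt(C1 + y^2)


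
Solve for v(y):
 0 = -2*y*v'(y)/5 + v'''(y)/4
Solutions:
 v(y) = C1 + Integral(C2*airyai(2*5^(2/3)*y/5) + C3*airybi(2*5^(2/3)*y/5), y)


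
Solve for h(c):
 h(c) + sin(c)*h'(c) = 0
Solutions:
 h(c) = C1*sqrt(cos(c) + 1)/sqrt(cos(c) - 1)


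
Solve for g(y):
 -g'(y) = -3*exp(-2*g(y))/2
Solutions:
 g(y) = log(-sqrt(C1 + 3*y))
 g(y) = log(C1 + 3*y)/2


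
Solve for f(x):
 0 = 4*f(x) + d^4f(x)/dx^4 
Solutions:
 f(x) = (C1*sin(x) + C2*cos(x))*exp(-x) + (C3*sin(x) + C4*cos(x))*exp(x)


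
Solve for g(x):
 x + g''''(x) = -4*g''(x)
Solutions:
 g(x) = C1 + C2*x + C3*sin(2*x) + C4*cos(2*x) - x^3/24


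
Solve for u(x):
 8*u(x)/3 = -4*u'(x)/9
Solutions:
 u(x) = C1*exp(-6*x)


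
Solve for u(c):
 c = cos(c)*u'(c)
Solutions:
 u(c) = C1 + Integral(c/cos(c), c)


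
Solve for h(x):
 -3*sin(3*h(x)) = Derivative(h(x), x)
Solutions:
 h(x) = -acos((-C1 - exp(18*x))/(C1 - exp(18*x)))/3 + 2*pi/3
 h(x) = acos((-C1 - exp(18*x))/(C1 - exp(18*x)))/3


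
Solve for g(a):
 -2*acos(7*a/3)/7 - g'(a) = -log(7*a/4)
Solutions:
 g(a) = C1 + a*log(a) - 2*a*acos(7*a/3)/7 - 2*a*log(2) - a + a*log(7) + 2*sqrt(9 - 49*a^2)/49


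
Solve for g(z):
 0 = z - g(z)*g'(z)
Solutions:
 g(z) = -sqrt(C1 + z^2)
 g(z) = sqrt(C1 + z^2)


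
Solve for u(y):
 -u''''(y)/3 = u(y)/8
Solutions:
 u(y) = (C1*sin(2^(3/4)*3^(1/4)*y/4) + C2*cos(2^(3/4)*3^(1/4)*y/4))*exp(-2^(3/4)*3^(1/4)*y/4) + (C3*sin(2^(3/4)*3^(1/4)*y/4) + C4*cos(2^(3/4)*3^(1/4)*y/4))*exp(2^(3/4)*3^(1/4)*y/4)


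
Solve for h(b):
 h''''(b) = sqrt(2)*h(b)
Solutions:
 h(b) = C1*exp(-2^(1/8)*b) + C2*exp(2^(1/8)*b) + C3*sin(2^(1/8)*b) + C4*cos(2^(1/8)*b)


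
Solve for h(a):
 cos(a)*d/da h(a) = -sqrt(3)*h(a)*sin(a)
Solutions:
 h(a) = C1*cos(a)^(sqrt(3))


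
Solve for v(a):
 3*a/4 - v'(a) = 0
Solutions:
 v(a) = C1 + 3*a^2/8


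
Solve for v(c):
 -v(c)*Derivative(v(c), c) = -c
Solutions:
 v(c) = -sqrt(C1 + c^2)
 v(c) = sqrt(C1 + c^2)


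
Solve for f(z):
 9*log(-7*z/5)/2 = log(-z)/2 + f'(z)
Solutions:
 f(z) = C1 + 4*z*log(-z) + z*(-5*log(5) - 4 + log(35)/2 + 4*log(7))


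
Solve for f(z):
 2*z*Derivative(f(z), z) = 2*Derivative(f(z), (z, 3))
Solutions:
 f(z) = C1 + Integral(C2*airyai(z) + C3*airybi(z), z)


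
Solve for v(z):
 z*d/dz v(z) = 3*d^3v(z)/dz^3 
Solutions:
 v(z) = C1 + Integral(C2*airyai(3^(2/3)*z/3) + C3*airybi(3^(2/3)*z/3), z)


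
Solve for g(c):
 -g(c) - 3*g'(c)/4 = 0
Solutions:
 g(c) = C1*exp(-4*c/3)


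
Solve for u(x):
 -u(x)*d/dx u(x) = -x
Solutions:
 u(x) = -sqrt(C1 + x^2)
 u(x) = sqrt(C1 + x^2)


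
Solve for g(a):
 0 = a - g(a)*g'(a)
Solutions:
 g(a) = -sqrt(C1 + a^2)
 g(a) = sqrt(C1 + a^2)


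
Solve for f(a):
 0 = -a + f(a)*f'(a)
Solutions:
 f(a) = -sqrt(C1 + a^2)
 f(a) = sqrt(C1 + a^2)


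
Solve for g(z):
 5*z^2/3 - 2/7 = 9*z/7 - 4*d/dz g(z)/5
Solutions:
 g(z) = C1 - 25*z^3/36 + 45*z^2/56 + 5*z/14


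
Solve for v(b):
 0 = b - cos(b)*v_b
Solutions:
 v(b) = C1 + Integral(b/cos(b), b)


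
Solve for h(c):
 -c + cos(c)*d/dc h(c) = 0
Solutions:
 h(c) = C1 + Integral(c/cos(c), c)


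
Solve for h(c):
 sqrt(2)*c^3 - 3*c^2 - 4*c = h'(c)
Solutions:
 h(c) = C1 + sqrt(2)*c^4/4 - c^3 - 2*c^2


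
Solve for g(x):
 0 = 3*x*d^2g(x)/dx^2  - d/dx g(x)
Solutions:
 g(x) = C1 + C2*x^(4/3)


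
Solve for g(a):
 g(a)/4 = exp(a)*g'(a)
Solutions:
 g(a) = C1*exp(-exp(-a)/4)


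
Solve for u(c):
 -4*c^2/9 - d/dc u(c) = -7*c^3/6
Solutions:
 u(c) = C1 + 7*c^4/24 - 4*c^3/27


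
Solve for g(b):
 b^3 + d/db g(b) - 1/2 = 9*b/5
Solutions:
 g(b) = C1 - b^4/4 + 9*b^2/10 + b/2


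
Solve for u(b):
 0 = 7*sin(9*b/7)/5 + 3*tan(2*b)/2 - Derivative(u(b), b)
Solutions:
 u(b) = C1 - 3*log(cos(2*b))/4 - 49*cos(9*b/7)/45


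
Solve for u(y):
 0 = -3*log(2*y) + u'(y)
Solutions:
 u(y) = C1 + 3*y*log(y) - 3*y + y*log(8)


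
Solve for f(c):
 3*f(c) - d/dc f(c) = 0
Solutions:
 f(c) = C1*exp(3*c)


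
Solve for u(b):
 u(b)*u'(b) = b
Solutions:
 u(b) = -sqrt(C1 + b^2)
 u(b) = sqrt(C1 + b^2)


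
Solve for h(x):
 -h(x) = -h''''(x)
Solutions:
 h(x) = C1*exp(-x) + C2*exp(x) + C3*sin(x) + C4*cos(x)


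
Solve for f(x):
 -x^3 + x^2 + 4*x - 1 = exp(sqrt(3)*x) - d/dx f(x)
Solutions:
 f(x) = C1 + x^4/4 - x^3/3 - 2*x^2 + x + sqrt(3)*exp(sqrt(3)*x)/3


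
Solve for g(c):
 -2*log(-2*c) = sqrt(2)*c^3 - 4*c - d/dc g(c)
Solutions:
 g(c) = C1 + sqrt(2)*c^4/4 - 2*c^2 + 2*c*log(-c) + 2*c*(-1 + log(2))


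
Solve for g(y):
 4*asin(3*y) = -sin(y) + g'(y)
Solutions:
 g(y) = C1 + 4*y*asin(3*y) + 4*sqrt(1 - 9*y^2)/3 - cos(y)


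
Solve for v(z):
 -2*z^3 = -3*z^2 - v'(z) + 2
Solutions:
 v(z) = C1 + z^4/2 - z^3 + 2*z


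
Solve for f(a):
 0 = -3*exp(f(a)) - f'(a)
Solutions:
 f(a) = log(1/(C1 + 3*a))


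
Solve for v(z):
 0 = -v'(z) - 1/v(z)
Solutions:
 v(z) = -sqrt(C1 - 2*z)
 v(z) = sqrt(C1 - 2*z)


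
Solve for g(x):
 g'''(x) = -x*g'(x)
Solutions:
 g(x) = C1 + Integral(C2*airyai(-x) + C3*airybi(-x), x)


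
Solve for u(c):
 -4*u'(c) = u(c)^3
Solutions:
 u(c) = -sqrt(2)*sqrt(-1/(C1 - c))
 u(c) = sqrt(2)*sqrt(-1/(C1 - c))


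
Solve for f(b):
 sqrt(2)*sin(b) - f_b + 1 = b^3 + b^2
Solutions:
 f(b) = C1 - b^4/4 - b^3/3 + b - sqrt(2)*cos(b)


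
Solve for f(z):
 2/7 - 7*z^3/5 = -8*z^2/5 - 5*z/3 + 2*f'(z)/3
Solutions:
 f(z) = C1 - 21*z^4/40 + 4*z^3/5 + 5*z^2/4 + 3*z/7


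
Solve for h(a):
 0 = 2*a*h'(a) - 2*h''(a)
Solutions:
 h(a) = C1 + C2*erfi(sqrt(2)*a/2)


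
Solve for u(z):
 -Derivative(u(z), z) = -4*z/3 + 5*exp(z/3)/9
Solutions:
 u(z) = C1 + 2*z^2/3 - 5*exp(z/3)/3


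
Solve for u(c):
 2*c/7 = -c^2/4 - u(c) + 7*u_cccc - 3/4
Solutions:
 u(c) = C1*exp(-7^(3/4)*c/7) + C2*exp(7^(3/4)*c/7) + C3*sin(7^(3/4)*c/7) + C4*cos(7^(3/4)*c/7) - c^2/4 - 2*c/7 - 3/4


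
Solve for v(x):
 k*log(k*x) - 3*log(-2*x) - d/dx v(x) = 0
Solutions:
 v(x) = C1 + x*(k - 3)*log(-x) + x*(k*log(-k) - k - 3*log(2) + 3)


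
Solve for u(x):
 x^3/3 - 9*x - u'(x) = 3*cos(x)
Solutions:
 u(x) = C1 + x^4/12 - 9*x^2/2 - 3*sin(x)


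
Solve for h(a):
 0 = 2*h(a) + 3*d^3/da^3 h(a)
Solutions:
 h(a) = C3*exp(-2^(1/3)*3^(2/3)*a/3) + (C1*sin(2^(1/3)*3^(1/6)*a/2) + C2*cos(2^(1/3)*3^(1/6)*a/2))*exp(2^(1/3)*3^(2/3)*a/6)


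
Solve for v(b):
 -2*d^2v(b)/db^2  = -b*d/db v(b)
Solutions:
 v(b) = C1 + C2*erfi(b/2)


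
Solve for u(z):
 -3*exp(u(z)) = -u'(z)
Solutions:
 u(z) = log(-1/(C1 + 3*z))


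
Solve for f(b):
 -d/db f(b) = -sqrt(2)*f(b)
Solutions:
 f(b) = C1*exp(sqrt(2)*b)


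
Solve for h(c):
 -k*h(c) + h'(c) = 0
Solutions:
 h(c) = C1*exp(c*k)


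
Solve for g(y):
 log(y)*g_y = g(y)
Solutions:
 g(y) = C1*exp(li(y))


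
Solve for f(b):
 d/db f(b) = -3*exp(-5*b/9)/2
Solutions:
 f(b) = C1 + 27*exp(-5*b/9)/10


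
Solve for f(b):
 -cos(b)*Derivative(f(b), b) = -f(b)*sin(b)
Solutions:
 f(b) = C1/cos(b)


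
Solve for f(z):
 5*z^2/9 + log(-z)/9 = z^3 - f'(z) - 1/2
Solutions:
 f(z) = C1 + z^4/4 - 5*z^3/27 - z*log(-z)/9 - 7*z/18


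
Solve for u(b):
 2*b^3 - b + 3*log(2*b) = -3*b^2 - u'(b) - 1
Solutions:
 u(b) = C1 - b^4/2 - b^3 + b^2/2 - 3*b*log(b) - b*log(8) + 2*b


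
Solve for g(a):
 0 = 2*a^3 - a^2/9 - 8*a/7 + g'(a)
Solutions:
 g(a) = C1 - a^4/2 + a^3/27 + 4*a^2/7


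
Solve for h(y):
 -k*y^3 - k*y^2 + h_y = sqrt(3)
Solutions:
 h(y) = C1 + k*y^4/4 + k*y^3/3 + sqrt(3)*y


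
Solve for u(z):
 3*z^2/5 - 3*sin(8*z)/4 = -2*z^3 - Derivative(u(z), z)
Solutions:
 u(z) = C1 - z^4/2 - z^3/5 - 3*cos(8*z)/32


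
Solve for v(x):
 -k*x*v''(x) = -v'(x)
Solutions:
 v(x) = C1 + x^(((re(k) + 1)*re(k) + im(k)^2)/(re(k)^2 + im(k)^2))*(C2*sin(log(x)*Abs(im(k))/(re(k)^2 + im(k)^2)) + C3*cos(log(x)*im(k)/(re(k)^2 + im(k)^2)))
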